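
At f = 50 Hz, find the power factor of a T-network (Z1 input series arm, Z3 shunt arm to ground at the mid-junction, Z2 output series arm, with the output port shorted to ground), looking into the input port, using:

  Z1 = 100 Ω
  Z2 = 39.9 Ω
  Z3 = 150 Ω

Step 1 — Angular frequency: ω = 2π·f = 2π·50 = 314.2 rad/s.
Step 2 — Component impedances:
  Z1: Z = R = 100 Ω
  Z2: Z = R = 39.9 Ω
  Z3: Z = R = 150 Ω
Step 3 — With the output port shorted to ground, the output series arm Z2 runs from the junction to ground; the shunt arm Z3 also runs from the junction to ground. They appear in parallel: Z3 || Z2 = 31.52 Ω.
Step 4 — Series with input arm Z1: Z_in = Z1 + (Z3 || Z2) = 131.5 Ω = 131.5∠0.0° Ω.
Step 5 — Power factor: PF = cos(φ) = Re(Z)/|Z| = 131.5/131.5 = 1.
Step 6 — Type: Im(Z) = 0 ⇒ unity (phase φ = 0.0°).

PF = 1 (unity, φ = 0.0°)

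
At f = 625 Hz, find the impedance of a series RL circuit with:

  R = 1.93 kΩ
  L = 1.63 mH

Step 1 — Angular frequency: ω = 2π·f = 2π·625 = 3927 rad/s.
Step 2 — Component impedances:
  R: Z = R = 1930 Ω
  L: Z = jωL = j·3927·0.00163 = 0 + j6.401 Ω
Step 3 — Series combination: Z_total = R + L = 1930 + j6.401 Ω = 1930∠0.2° Ω.

Z = 1930 + j6.401 Ω = 1930∠0.2° Ω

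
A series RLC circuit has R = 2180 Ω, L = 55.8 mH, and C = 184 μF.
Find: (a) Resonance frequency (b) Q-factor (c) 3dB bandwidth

Step 1 — Resonance: ω₀ = 1/√(LC) = 1/√(0.0558·0.000184) = 312.1 rad/s.
Step 2 — f₀ = ω₀/(2π) = 49.67 Hz.
Step 3 — Series Q: Q = ω₀L/R = 312.1·0.0558/2180 = 0.007988.
Step 4 — Bandwidth: Δω = ω₀/Q = 3.907e+04 rad/s; BW = Δω/(2π) = 6218 Hz.

(a) f₀ = 49.67 Hz  (b) Q = 0.007988  (c) BW = 6218 Hz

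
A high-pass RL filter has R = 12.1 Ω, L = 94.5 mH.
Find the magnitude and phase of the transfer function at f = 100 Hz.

Step 1 — Angular frequency: ω = 2π·100 = 628.3 rad/s.
Step 2 — Transfer function: H(jω) = jωL/(R + jωL).
Step 3 — Numerator jωL = j·59.38; denominator R + jωL = 12.1 + j59.38.
Step 4 — H = 0.9601 + j0.1957.
Step 5 — Magnitude: |H| = 0.9799 (-0.2 dB); phase: φ = 11.5°.

|H| = 0.9799 (-0.2 dB), φ = 11.5°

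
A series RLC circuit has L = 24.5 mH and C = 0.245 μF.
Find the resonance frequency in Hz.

Step 1 — Resonance condition Im(Z)=0 gives ω₀ = 1/√(LC).
Step 2 — ω₀ = 1/√(0.0245·2.45e-07) = 1.291e+04 rad/s.
Step 3 — f₀ = ω₀/(2π) = 2054 Hz.

f₀ = 2054 Hz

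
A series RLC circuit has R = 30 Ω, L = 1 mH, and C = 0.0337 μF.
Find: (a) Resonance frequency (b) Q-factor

Step 1 — Resonance condition Im(Z)=0 gives ω₀ = 1/√(LC).
Step 2 — ω₀ = 1/√(0.001·3.37e-08) = 1.723e+05 rad/s.
Step 3 — f₀ = ω₀/(2π) = 2.742e+04 Hz.
Step 4 — Series Q: Q = ω₀L/R = 1.723e+05·0.001/30 = 5.742.

(a) f₀ = 2.742e+04 Hz  (b) Q = 5.742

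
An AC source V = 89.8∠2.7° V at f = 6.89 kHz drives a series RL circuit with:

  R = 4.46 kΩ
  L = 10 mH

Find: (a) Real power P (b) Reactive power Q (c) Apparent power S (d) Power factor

Step 1 — Angular frequency: ω = 2π·f = 2π·6890 = 4.329e+04 rad/s.
Step 2 — Component impedances:
  R: Z = R = 4460 Ω
  L: Z = jωL = j·4.329e+04·0.01 = 0 + j432.9 Ω
Step 3 — Series combination: Z_total = R + L = 4460 + j432.9 Ω = 4481∠5.5° Ω.
Step 4 — Source phasor: V = 89.8∠2.7° V = 89.7 + j4.23 V.
Step 5 — Current: I = V / Z = 0.02002 - j0.0009944 A = 0.02004∠-2.8° A.
Step 6 — Complex power: S = V·I* = 1.791 + j0.1739 VA.
Step 7 — Real power: P = Re(S) = 1.791 W.
Step 8 — Reactive power: Q = Im(S) = 0.1739 VAR.
Step 9 — Apparent power: |S| = 1.8 VA.
Step 10 — Power factor: PF = P/|S| = 0.9953 (lagging).

(a) P = 1.791 W  (b) Q = 0.1739 VAR  (c) S = 1.8 VA  (d) PF = 0.9953 (lagging)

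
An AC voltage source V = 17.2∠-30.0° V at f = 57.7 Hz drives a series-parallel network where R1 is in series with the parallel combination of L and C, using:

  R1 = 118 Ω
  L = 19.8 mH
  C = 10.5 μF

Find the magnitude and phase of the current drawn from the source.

Step 1 — Angular frequency: ω = 2π·f = 2π·57.7 = 362.5 rad/s.
Step 2 — Component impedances:
  R1: Z = R = 118 Ω
  L: Z = jωL = j·362.5·0.0198 = 0 + j7.178 Ω
  C: Z = 1/(jωC) = -j/(ω·C) = 0 - j262.7 Ω
Step 3 — Parallel branch: L || C = 1/(1/L + 1/C) = 0 + j7.38 Ω.
Step 4 — Series with R1: Z_total = R1 + (L || C) = 118 + j7.38 Ω = 118.2∠3.6° Ω.
Step 5 — Source phasor: V = 17.2∠-30.0° V = 14.9 - j8.6 V.
Step 6 — Ohm's law: I = V / Z_total = (14.9 - j8.6) / (118 + j7.38) = 0.1212 - j0.08046 A.
Step 7 — Convert to polar: |I| = 0.1455 A, ∠I = -33.6°.

I = 0.1455∠-33.6° A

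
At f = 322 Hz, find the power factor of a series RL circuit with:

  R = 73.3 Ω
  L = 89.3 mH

Step 1 — Angular frequency: ω = 2π·f = 2π·322 = 2023 rad/s.
Step 2 — Component impedances:
  R: Z = R = 73.3 Ω
  L: Z = jωL = j·2023·0.0893 = 0 + j180.7 Ω
Step 3 — Series combination: Z_total = R + L = 73.3 + j180.7 Ω = 195∠67.9° Ω.
Step 4 — Power factor: PF = cos(φ) = Re(Z)/|Z| = 73.3/195 = 0.3759.
Step 5 — Type: Im(Z) = 180.7 ⇒ lagging (phase φ = 67.9°).

PF = 0.3759 (lagging, φ = 67.9°)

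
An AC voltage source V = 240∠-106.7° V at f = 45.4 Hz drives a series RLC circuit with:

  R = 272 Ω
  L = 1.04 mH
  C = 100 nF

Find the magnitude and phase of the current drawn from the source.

Step 1 — Angular frequency: ω = 2π·f = 2π·45.4 = 285.3 rad/s.
Step 2 — Component impedances:
  R: Z = R = 272 Ω
  L: Z = jωL = j·285.3·0.00104 = 0 + j0.2967 Ω
  C: Z = 1/(jωC) = -j/(ω·C) = 0 - j3.506e+04 Ω
Step 3 — Series combination: Z_total = R + L + C = 272 - j3.506e+04 Ω = 3.506e+04∠-89.6° Ω.
Step 4 — Source phasor: V = 240∠-106.7° V = -68.97 - j229.9 V.
Step 5 — Ohm's law: I = V / Z_total = (-68.97 - j229.9) / (272 - j3.506e+04) = 0.006542 - j0.002018 A.
Step 6 — Convert to polar: |I| = 0.006846 A, ∠I = -17.1°.

I = 0.006846∠-17.1° A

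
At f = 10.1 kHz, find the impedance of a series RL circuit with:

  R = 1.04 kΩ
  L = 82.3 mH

Step 1 — Angular frequency: ω = 2π·f = 2π·1.01e+04 = 6.346e+04 rad/s.
Step 2 — Component impedances:
  R: Z = R = 1040 Ω
  L: Z = jωL = j·6.346e+04·0.0823 = 0 + j5223 Ω
Step 3 — Series combination: Z_total = R + L = 1040 + j5223 Ω = 5325∠78.7° Ω.

Z = 1040 + j5223 Ω = 5325∠78.7° Ω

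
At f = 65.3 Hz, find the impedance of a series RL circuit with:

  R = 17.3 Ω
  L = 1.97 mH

Step 1 — Angular frequency: ω = 2π·f = 2π·65.3 = 410.3 rad/s.
Step 2 — Component impedances:
  R: Z = R = 17.3 Ω
  L: Z = jωL = j·410.3·0.00197 = 0 + j0.8083 Ω
Step 3 — Series combination: Z_total = R + L = 17.3 + j0.8083 Ω = 17.32∠2.7° Ω.

Z = 17.3 + j0.8083 Ω = 17.32∠2.7° Ω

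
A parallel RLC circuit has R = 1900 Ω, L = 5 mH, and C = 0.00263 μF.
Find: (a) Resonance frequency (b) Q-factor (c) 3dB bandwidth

Step 1 — Resonance: ω₀ = 1/√(LC) = 1/√(0.005·2.63e-09) = 2.758e+05 rad/s.
Step 2 — f₀ = ω₀/(2π) = 4.389e+04 Hz.
Step 3 — Parallel Q: Q = R/(ω₀L) = 1900/(2.758e+05·0.005) = 1.378.
Step 4 — Bandwidth: Δω = ω₀/Q = 2.001e+05 rad/s; BW = Δω/(2π) = 3.185e+04 Hz.

(a) f₀ = 4.389e+04 Hz  (b) Q = 1.378  (c) BW = 3.185e+04 Hz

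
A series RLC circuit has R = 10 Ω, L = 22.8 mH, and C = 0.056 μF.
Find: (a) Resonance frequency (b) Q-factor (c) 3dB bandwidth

Step 1 — Resonance: ω₀ = 1/√(LC) = 1/√(0.0228·5.6e-08) = 2.799e+04 rad/s.
Step 2 — f₀ = ω₀/(2π) = 4454 Hz.
Step 3 — Series Q: Q = ω₀L/R = 2.799e+04·0.0228/10 = 63.81.
Step 4 — Bandwidth: Δω = ω₀/Q = 438.6 rad/s; BW = Δω/(2π) = 69.8 Hz.

(a) f₀ = 4454 Hz  (b) Q = 63.81  (c) BW = 69.8 Hz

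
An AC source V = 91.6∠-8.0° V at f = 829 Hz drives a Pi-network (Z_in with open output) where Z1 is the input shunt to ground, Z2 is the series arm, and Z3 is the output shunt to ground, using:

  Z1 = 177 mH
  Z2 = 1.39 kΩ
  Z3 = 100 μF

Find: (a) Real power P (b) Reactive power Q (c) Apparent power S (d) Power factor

Step 1 — Angular frequency: ω = 2π·f = 2π·829 = 5209 rad/s.
Step 2 — Component impedances:
  Z1: Z = jωL = j·5209·0.177 = 0 + j922 Ω
  Z2: Z = R = 1390 Ω
  Z3: Z = 1/(jωC) = -j/(ω·C) = 0 - j1.92 Ω
Step 3 — With open output, the series arm Z2 and the output shunt Z3 appear in series to ground: Z2 + Z3 = 1390 - j1.92 Ω.
Step 4 — Parallel with input shunt Z1: Z_in = Z1 || (Z2 + Z3) = 425.2 + j640.5 Ω = 768.8∠56.4° Ω.
Step 5 — Source phasor: V = 91.6∠-8.0° V = 90.71 - j12.75 V.
Step 6 — Current: I = V / Z = 0.05144 - j0.1075 A = 0.1191∠-64.4° A.
Step 7 — Complex power: S = V·I* = 6.036 + j9.093 VA.
Step 8 — Real power: P = Re(S) = 6.036 W.
Step 9 — Reactive power: Q = Im(S) = 9.093 VAR.
Step 10 — Apparent power: |S| = 10.91 VA.
Step 11 — Power factor: PF = P/|S| = 0.5531 (lagging).

(a) P = 6.036 W  (b) Q = 9.093 VAR  (c) S = 10.91 VA  (d) PF = 0.5531 (lagging)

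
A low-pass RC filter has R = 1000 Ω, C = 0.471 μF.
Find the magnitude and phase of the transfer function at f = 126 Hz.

Step 1 — Angular frequency: ω = 2π·126 = 791.7 rad/s.
Step 2 — Transfer function: H(jω) = 1/(1 + jωRC).
Step 3 — Denominator: 1 + jωRC = 1 + j·791.7·1000·4.71e-07 = 1 + j0.3729.
Step 4 — H = 0.8779 - j0.3274.
Step 5 — Magnitude: |H| = 0.937 (-0.6 dB); phase: φ = -20.4°.

|H| = 0.937 (-0.6 dB), φ = -20.4°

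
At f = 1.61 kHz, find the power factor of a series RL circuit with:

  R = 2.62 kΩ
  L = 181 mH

Step 1 — Angular frequency: ω = 2π·f = 2π·1610 = 1.012e+04 rad/s.
Step 2 — Component impedances:
  R: Z = R = 2620 Ω
  L: Z = jωL = j·1.012e+04·0.181 = 0 + j1831 Ω
Step 3 — Series combination: Z_total = R + L = 2620 + j1831 Ω = 3196∠34.9° Ω.
Step 4 — Power factor: PF = cos(φ) = Re(Z)/|Z| = 2620/3196.4 = 0.8197.
Step 5 — Type: Im(Z) = 1831 ⇒ lagging (phase φ = 34.9°).

PF = 0.8197 (lagging, φ = 34.9°)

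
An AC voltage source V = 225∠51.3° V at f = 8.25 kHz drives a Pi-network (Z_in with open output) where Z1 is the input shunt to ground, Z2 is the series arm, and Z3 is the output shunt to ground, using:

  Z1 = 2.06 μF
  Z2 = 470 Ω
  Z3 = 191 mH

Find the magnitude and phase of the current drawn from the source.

Step 1 — Angular frequency: ω = 2π·f = 2π·8250 = 5.184e+04 rad/s.
Step 2 — Component impedances:
  Z1: Z = 1/(jωC) = -j/(ω·C) = 0 - j9.365 Ω
  Z2: Z = R = 470 Ω
  Z3: Z = jωL = j·5.184e+04·0.191 = 0 + j9901 Ω
Step 3 — With open output, the series arm Z2 and the output shunt Z3 appear in series to ground: Z2 + Z3 = 470 + j9901 Ω.
Step 4 — Parallel with input shunt Z1: Z_in = Z1 || (Z2 + Z3) = 0.0004203 - j9.374 Ω = 9.374∠-90.0° Ω.
Step 5 — Source phasor: V = 225∠51.3° V = 140.7 + j175.6 V.
Step 6 — Ohm's law: I = V / Z_total = (140.7 + j175.6) / (0.0004203 - j9.374) = -18.73 + j15.01 A.
Step 7 — Convert to polar: |I| = 24 A, ∠I = 141.3°.

I = 24∠141.3° A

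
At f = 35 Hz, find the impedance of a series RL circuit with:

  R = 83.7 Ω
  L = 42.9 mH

Step 1 — Angular frequency: ω = 2π·f = 2π·35 = 219.9 rad/s.
Step 2 — Component impedances:
  R: Z = R = 83.7 Ω
  L: Z = jωL = j·219.9·0.0429 = 0 + j9.434 Ω
Step 3 — Series combination: Z_total = R + L = 83.7 + j9.434 Ω = 84.23∠6.4° Ω.

Z = 83.7 + j9.434 Ω = 84.23∠6.4° Ω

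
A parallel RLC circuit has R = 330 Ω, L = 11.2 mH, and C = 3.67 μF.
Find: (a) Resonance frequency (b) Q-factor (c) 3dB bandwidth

Step 1 — Resonance: ω₀ = 1/√(LC) = 1/√(0.0112·3.67e-06) = 4932 rad/s.
Step 2 — f₀ = ω₀/(2π) = 785 Hz.
Step 3 — Parallel Q: Q = R/(ω₀L) = 330/(4932·0.0112) = 5.974.
Step 4 — Bandwidth: Δω = ω₀/Q = 825.7 rad/s; BW = Δω/(2π) = 131.4 Hz.

(a) f₀ = 785 Hz  (b) Q = 5.974  (c) BW = 131.4 Hz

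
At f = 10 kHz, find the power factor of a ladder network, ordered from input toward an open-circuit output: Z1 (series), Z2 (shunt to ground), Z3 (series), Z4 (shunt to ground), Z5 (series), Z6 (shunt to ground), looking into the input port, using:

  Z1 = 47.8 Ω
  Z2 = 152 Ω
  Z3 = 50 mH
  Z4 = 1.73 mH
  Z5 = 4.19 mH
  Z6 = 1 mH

Step 1 — Angular frequency: ω = 2π·f = 2π·1e+04 = 6.283e+04 rad/s.
Step 2 — Component impedances:
  Z1: Z = R = 47.8 Ω
  Z2: Z = R = 152 Ω
  Z3: Z = jωL = j·6.283e+04·0.05 = 0 + j3142 Ω
  Z4: Z = jωL = j·6.283e+04·0.00173 = 0 + j108.7 Ω
  Z5: Z = jωL = j·6.283e+04·0.00419 = 0 + j263.3 Ω
  Z6: Z = jωL = j·6.283e+04·0.001 = 0 + j62.83 Ω
Step 3 — Ladder network (open output): work backward from the far end, alternating series and parallel combinations. Z_in = 199.5 + j7.152 Ω = 199.6∠2.1° Ω.
Step 4 — Power factor: PF = cos(φ) = Re(Z)/|Z| = 199.463/199.591 = 0.9994.
Step 5 — Type: Im(Z) = 7.152 ⇒ lagging (phase φ = 2.1°).

PF = 0.9994 (lagging, φ = 2.1°)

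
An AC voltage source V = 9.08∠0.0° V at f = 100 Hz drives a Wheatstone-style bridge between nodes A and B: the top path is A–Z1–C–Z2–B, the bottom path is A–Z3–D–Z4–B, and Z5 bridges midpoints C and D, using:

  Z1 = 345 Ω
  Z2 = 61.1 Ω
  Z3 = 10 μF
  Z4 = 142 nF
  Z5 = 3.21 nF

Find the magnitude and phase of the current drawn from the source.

Step 1 — Angular frequency: ω = 2π·f = 2π·100 = 628.3 rad/s.
Step 2 — Component impedances:
  Z1: Z = R = 345 Ω
  Z2: Z = R = 61.1 Ω
  Z3: Z = 1/(jωC) = -j/(ω·C) = 0 - j159.2 Ω
  Z4: Z = 1/(jωC) = -j/(ω·C) = 0 - j1.121e+04 Ω
  Z5: Z = 1/(jωC) = -j/(ω·C) = 0 - j4.958e+05 Ω
Step 3 — Bridge requires nodal analysis (the Z5 bridge couples midpoints C and D, so the two paths cannot be reduced to a simple series/parallel combination). Setting node B to ground and injecting 1 A at node A, the 3-node admittance system at A, C, D solves to V_A = Z_AB = 405.6 - j14.72 Ω = 405.8∠-2.1° Ω.
Step 4 — Source phasor: V = 9.08∠0.0° V = 9.08 V.
Step 5 — Ohm's law: I = V / Z_total = (9.08) / (405.6 - j14.72) = 0.02236 + j0.0008116 A.
Step 6 — Convert to polar: |I| = 0.02237 A, ∠I = 2.1°.

I = 0.02237∠2.1° A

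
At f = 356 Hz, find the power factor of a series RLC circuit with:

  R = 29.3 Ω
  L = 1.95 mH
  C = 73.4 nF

Step 1 — Angular frequency: ω = 2π·f = 2π·356 = 2237 rad/s.
Step 2 — Component impedances:
  R: Z = R = 29.3 Ω
  L: Z = jωL = j·2237·0.00195 = 0 + j4.362 Ω
  C: Z = 1/(jωC) = -j/(ω·C) = 0 - j6091 Ω
Step 3 — Series combination: Z_total = R + L + C = 29.3 - j6086 Ω = 6087∠-89.7° Ω.
Step 4 — Power factor: PF = cos(φ) = Re(Z)/|Z| = 29.3/6087 = 0.004814.
Step 5 — Type: Im(Z) = -6086 ⇒ leading (phase φ = -89.7°).

PF = 0.004814 (leading, φ = -89.7°)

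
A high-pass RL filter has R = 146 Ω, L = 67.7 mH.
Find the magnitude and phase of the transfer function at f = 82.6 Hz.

Step 1 — Angular frequency: ω = 2π·82.6 = 519 rad/s.
Step 2 — Transfer function: H(jω) = jωL/(R + jωL).
Step 3 — Numerator jωL = j·35.14; denominator R + jωL = 146 + j35.14.
Step 4 — H = 0.05474 + j0.2275.
Step 5 — Magnitude: |H| = 0.234 (-12.6 dB); phase: φ = 76.5°.

|H| = 0.234 (-12.6 dB), φ = 76.5°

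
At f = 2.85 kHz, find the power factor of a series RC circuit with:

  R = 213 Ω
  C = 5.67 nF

Step 1 — Angular frequency: ω = 2π·f = 2π·2850 = 1.791e+04 rad/s.
Step 2 — Component impedances:
  R: Z = R = 213 Ω
  C: Z = 1/(jωC) = -j/(ω·C) = 0 - j9849 Ω
Step 3 — Series combination: Z_total = R + C = 213 - j9849 Ω = 9851∠-88.8° Ω.
Step 4 — Power factor: PF = cos(φ) = Re(Z)/|Z| = 213/9851 = 0.02162.
Step 5 — Type: Im(Z) = -9849 ⇒ leading (phase φ = -88.8°).

PF = 0.02162 (leading, φ = -88.8°)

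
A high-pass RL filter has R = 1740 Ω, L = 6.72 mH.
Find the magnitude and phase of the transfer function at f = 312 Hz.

Step 1 — Angular frequency: ω = 2π·312 = 1960 rad/s.
Step 2 — Transfer function: H(jω) = jωL/(R + jωL).
Step 3 — Numerator jωL = j·13.17; denominator R + jωL = 1740 + j13.17.
Step 4 — H = 5.732e-05 + j0.007571.
Step 5 — Magnitude: |H| = 0.007571 (-42.4 dB); phase: φ = 89.6°.

|H| = 0.007571 (-42.4 dB), φ = 89.6°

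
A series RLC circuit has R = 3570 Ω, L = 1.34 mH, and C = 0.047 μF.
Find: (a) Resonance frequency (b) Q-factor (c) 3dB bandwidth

Step 1 — Resonance: ω₀ = 1/√(LC) = 1/√(0.00134·4.7e-08) = 1.26e+05 rad/s.
Step 2 — f₀ = ω₀/(2π) = 2.005e+04 Hz.
Step 3 — Series Q: Q = ω₀L/R = 1.26e+05·0.00134/3570 = 0.0473.
Step 4 — Bandwidth: Δω = ω₀/Q = 2.664e+06 rad/s; BW = Δω/(2π) = 4.24e+05 Hz.

(a) f₀ = 2.005e+04 Hz  (b) Q = 0.0473  (c) BW = 4.24e+05 Hz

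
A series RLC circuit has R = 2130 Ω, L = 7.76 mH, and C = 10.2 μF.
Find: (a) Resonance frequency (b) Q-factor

Step 1 — Resonance condition Im(Z)=0 gives ω₀ = 1/√(LC).
Step 2 — ω₀ = 1/√(0.00776·1.02e-05) = 3554 rad/s.
Step 3 — f₀ = ω₀/(2π) = 565.7 Hz.
Step 4 — Series Q: Q = ω₀L/R = 3554·0.00776/2130 = 0.01295.

(a) f₀ = 565.7 Hz  (b) Q = 0.01295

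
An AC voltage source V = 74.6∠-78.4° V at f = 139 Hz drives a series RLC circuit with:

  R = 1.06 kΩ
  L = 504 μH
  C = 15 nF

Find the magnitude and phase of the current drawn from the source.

Step 1 — Angular frequency: ω = 2π·f = 2π·139 = 873.4 rad/s.
Step 2 — Component impedances:
  R: Z = R = 1060 Ω
  L: Z = jωL = j·873.4·0.000504 = 0 + j0.4402 Ω
  C: Z = 1/(jωC) = -j/(ω·C) = 0 - j7.633e+04 Ω
Step 3 — Series combination: Z_total = R + L + C = 1060 - j7.633e+04 Ω = 7.634e+04∠-89.2° Ω.
Step 4 — Source phasor: V = 74.6∠-78.4° V = 15 - j73.08 V.
Step 5 — Ohm's law: I = V / Z_total = (15 - j73.08) / (1060 - j7.633e+04) = 0.0009599 + j0.0001832 A.
Step 6 — Convert to polar: |I| = 0.0009772 A, ∠I = 10.8°.

I = 0.0009772∠10.8° A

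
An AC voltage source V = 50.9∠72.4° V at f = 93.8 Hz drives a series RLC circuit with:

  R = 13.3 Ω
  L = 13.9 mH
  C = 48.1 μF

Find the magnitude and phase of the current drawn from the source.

Step 1 — Angular frequency: ω = 2π·f = 2π·93.8 = 589.4 rad/s.
Step 2 — Component impedances:
  R: Z = R = 13.3 Ω
  L: Z = jωL = j·589.4·0.0139 = 0 + j8.192 Ω
  C: Z = 1/(jωC) = -j/(ω·C) = 0 - j35.28 Ω
Step 3 — Series combination: Z_total = R + L + C = 13.3 - j27.08 Ω = 30.17∠-63.8° Ω.
Step 4 — Source phasor: V = 50.9∠72.4° V = 15.39 + j48.52 V.
Step 5 — Ohm's law: I = V / Z_total = (15.39 + j48.52) / (13.3 - j27.08) = -1.218 + j1.167 A.
Step 6 — Convert to polar: |I| = 1.687 A, ∠I = 136.2°.

I = 1.687∠136.2° A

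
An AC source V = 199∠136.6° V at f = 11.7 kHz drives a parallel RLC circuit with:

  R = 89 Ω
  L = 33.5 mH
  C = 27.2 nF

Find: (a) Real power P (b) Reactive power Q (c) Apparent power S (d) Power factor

Step 1 — Angular frequency: ω = 2π·f = 2π·1.17e+04 = 7.351e+04 rad/s.
Step 2 — Component impedances:
  R: Z = R = 89 Ω
  L: Z = jωL = j·7.351e+04·0.0335 = 0 + j2463 Ω
  C: Z = 1/(jωC) = -j/(ω·C) = 0 - j500.1 Ω
Step 3 — Parallel combination: 1/Z_total = 1/R + 1/L + 1/C; Z_total = 87.25 - j12.37 Ω = 88.12∠-8.1° Ω.
Step 4 — Source phasor: V = 199∠136.6° V = -144.6 + j136.7 V.
Step 5 — Current: I = V / Z = -1.842 + j1.306 A = 2.258∠144.7° A.
Step 6 — Complex power: S = V·I* = 445 - j63.1 VA.
Step 7 — Real power: P = Re(S) = 445 W.
Step 8 — Reactive power: Q = Im(S) = -63.1 VAR.
Step 9 — Apparent power: |S| = 449.4 VA.
Step 10 — Power factor: PF = P/|S| = 0.9901 (leading).

(a) P = 445 W  (b) Q = -63.1 VAR  (c) S = 449.4 VA  (d) PF = 0.9901 (leading)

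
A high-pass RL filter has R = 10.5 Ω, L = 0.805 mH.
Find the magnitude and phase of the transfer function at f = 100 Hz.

Step 1 — Angular frequency: ω = 2π·100 = 628.3 rad/s.
Step 2 — Transfer function: H(jω) = jωL/(R + jωL).
Step 3 — Numerator jωL = j·0.5058; denominator R + jωL = 10.5 + j0.5058.
Step 4 — H = 0.002315 + j0.04806.
Step 5 — Magnitude: |H| = 0.04812 (-26.4 dB); phase: φ = 87.2°.

|H| = 0.04812 (-26.4 dB), φ = 87.2°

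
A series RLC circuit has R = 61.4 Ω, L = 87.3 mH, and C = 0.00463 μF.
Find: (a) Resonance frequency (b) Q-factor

Step 1 — Resonance condition Im(Z)=0 gives ω₀ = 1/√(LC).
Step 2 — ω₀ = 1/√(0.0873·4.63e-09) = 4.974e+04 rad/s.
Step 3 — f₀ = ω₀/(2π) = 7916 Hz.
Step 4 — Series Q: Q = ω₀L/R = 4.974e+04·0.0873/61.4 = 70.72.

(a) f₀ = 7916 Hz  (b) Q = 70.72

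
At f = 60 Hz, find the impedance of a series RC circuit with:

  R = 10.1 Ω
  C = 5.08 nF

Step 1 — Angular frequency: ω = 2π·f = 2π·60 = 377 rad/s.
Step 2 — Component impedances:
  R: Z = R = 10.1 Ω
  C: Z = 1/(jωC) = -j/(ω·C) = 0 - j5.222e+05 Ω
Step 3 — Series combination: Z_total = R + C = 10.1 - j5.222e+05 Ω = 5.222e+05∠-90.0° Ω.

Z = 10.1 - j5.222e+05 Ω = 5.222e+05∠-90.0° Ω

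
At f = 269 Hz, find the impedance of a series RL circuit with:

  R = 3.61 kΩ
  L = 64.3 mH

Step 1 — Angular frequency: ω = 2π·f = 2π·269 = 1690 rad/s.
Step 2 — Component impedances:
  R: Z = R = 3610 Ω
  L: Z = jωL = j·1690·0.0643 = 0 + j108.7 Ω
Step 3 — Series combination: Z_total = R + L = 3610 + j108.7 Ω = 3612∠1.7° Ω.

Z = 3610 + j108.7 Ω = 3612∠1.7° Ω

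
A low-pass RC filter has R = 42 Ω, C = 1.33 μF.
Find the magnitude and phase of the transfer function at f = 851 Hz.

Step 1 — Angular frequency: ω = 2π·851 = 5347 rad/s.
Step 2 — Transfer function: H(jω) = 1/(1 + jωRC).
Step 3 — Denominator: 1 + jωRC = 1 + j·5347·42·1.33e-06 = 1 + j0.2987.
Step 4 — H = 0.9181 - j0.2742.
Step 5 — Magnitude: |H| = 0.9582 (-0.4 dB); phase: φ = -16.6°.

|H| = 0.9582 (-0.4 dB), φ = -16.6°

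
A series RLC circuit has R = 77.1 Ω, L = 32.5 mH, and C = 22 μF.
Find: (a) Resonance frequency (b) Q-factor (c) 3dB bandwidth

Step 1 — Resonance condition Im(Z)=0 gives ω₀ = 1/√(LC).
Step 2 — ω₀ = 1/√(0.0325·2.2e-05) = 1183 rad/s.
Step 3 — f₀ = ω₀/(2π) = 188.2 Hz.
Step 4 — Series Q: Q = ω₀L/R = 1183·0.0325/77.1 = 0.4985.
Step 5 — 3dB bandwidth: Δω = ω₀/Q = 2372 rad/s; BW = Δω/(2π) = 377.6 Hz.

(a) f₀ = 188.2 Hz  (b) Q = 0.4985  (c) BW = 377.6 Hz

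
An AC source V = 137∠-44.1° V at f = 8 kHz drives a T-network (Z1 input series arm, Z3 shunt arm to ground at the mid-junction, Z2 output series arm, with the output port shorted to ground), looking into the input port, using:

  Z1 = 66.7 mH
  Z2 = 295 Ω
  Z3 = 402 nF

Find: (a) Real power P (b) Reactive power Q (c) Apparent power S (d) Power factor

Step 1 — Angular frequency: ω = 2π·f = 2π·8000 = 5.027e+04 rad/s.
Step 2 — Component impedances:
  Z1: Z = jωL = j·5.027e+04·0.0667 = 0 + j3353 Ω
  Z2: Z = R = 295 Ω
  Z3: Z = 1/(jωC) = -j/(ω·C) = 0 - j49.49 Ω
Step 3 — With the output port shorted to ground, the output series arm Z2 runs from the junction to ground; the shunt arm Z3 also runs from the junction to ground. They appear in parallel: Z3 || Z2 = 8.075 - j48.13 Ω.
Step 4 — Series with input arm Z1: Z_in = Z1 + (Z3 || Z2) = 8.075 + j3305 Ω = 3305∠89.9° Ω.
Step 5 — Source phasor: V = 137∠-44.1° V = 98.38 - j95.34 V.
Step 6 — Current: I = V / Z = -0.02878 - j0.02984 A = 0.04146∠-134.0° A.
Step 7 — Complex power: S = V·I* = 0.01388 + j5.68 VA.
Step 8 — Real power: P = Re(S) = 0.01388 W.
Step 9 — Reactive power: Q = Im(S) = 5.68 VAR.
Step 10 — Apparent power: |S| = 5.68 VA.
Step 11 — Power factor: PF = P/|S| = 0.002444 (lagging).

(a) P = 0.01388 W  (b) Q = 5.68 VAR  (c) S = 5.68 VA  (d) PF = 0.002444 (lagging)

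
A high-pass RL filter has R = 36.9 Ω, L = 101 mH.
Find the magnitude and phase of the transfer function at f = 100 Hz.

Step 1 — Angular frequency: ω = 2π·100 = 628.3 rad/s.
Step 2 — Transfer function: H(jω) = jωL/(R + jωL).
Step 3 — Numerator jωL = j·63.46; denominator R + jωL = 36.9 + j63.46.
Step 4 — H = 0.7473 + j0.4345.
Step 5 — Magnitude: |H| = 0.8645 (-1.3 dB); phase: φ = 30.2°.

|H| = 0.8645 (-1.3 dB), φ = 30.2°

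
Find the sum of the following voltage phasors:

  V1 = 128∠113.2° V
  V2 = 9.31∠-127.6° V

Step 1 — Convert each phasor to rectangular form:
  V1 = 128·(cos(113.2°) + j·sin(113.2°)) = -50.42 + j117.6 V
  V2 = 9.31·(cos(-127.6°) + j·sin(-127.6°)) = -5.68 - j7.376 V
Step 2 — Sum components: V_total = -56.11 + j110.3 V.
Step 3 — Convert to polar: |V_total| = 123.7 V, ∠V_total = 117.0°.

V_total = 123.7∠117.0° V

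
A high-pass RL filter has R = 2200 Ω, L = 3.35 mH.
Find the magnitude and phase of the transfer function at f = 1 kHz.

Step 1 — Angular frequency: ω = 2π·1000 = 6283 rad/s.
Step 2 — Transfer function: H(jω) = jωL/(R + jωL).
Step 3 — Numerator jωL = j·21.05; denominator R + jωL = 2200 + j21.05.
Step 4 — H = 9.153e-05 + j0.009567.
Step 5 — Magnitude: |H| = 0.009567 (-40.4 dB); phase: φ = 89.5°.

|H| = 0.009567 (-40.4 dB), φ = 89.5°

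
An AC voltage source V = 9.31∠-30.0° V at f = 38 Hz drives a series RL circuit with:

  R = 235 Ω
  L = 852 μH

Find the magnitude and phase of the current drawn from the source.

Step 1 — Angular frequency: ω = 2π·f = 2π·38 = 238.8 rad/s.
Step 2 — Component impedances:
  R: Z = R = 235 Ω
  L: Z = jωL = j·238.8·0.000852 = 0 + j0.2034 Ω
Step 3 — Series combination: Z_total = R + L = 235 + j0.2034 Ω = 235∠0.0° Ω.
Step 4 — Source phasor: V = 9.31∠-30.0° V = 8.063 - j4.655 V.
Step 5 — Ohm's law: I = V / Z_total = (8.063 - j4.655) / (235 + j0.2034) = 0.03429 - j0.01984 A.
Step 6 — Convert to polar: |I| = 0.03962 A, ∠I = -30.0°.

I = 0.03962∠-30.0° A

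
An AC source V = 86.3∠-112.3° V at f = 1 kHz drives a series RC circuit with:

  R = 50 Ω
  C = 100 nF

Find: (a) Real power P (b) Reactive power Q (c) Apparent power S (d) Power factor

Step 1 — Angular frequency: ω = 2π·f = 2π·1000 = 6283 rad/s.
Step 2 — Component impedances:
  R: Z = R = 50 Ω
  C: Z = 1/(jωC) = -j/(ω·C) = 0 - j1592 Ω
Step 3 — Series combination: Z_total = R + C = 50 - j1592 Ω = 1592∠-88.2° Ω.
Step 4 — Source phasor: V = 86.3∠-112.3° V = -32.75 - j79.85 V.
Step 5 — Current: I = V / Z = 0.04947 - j0.02213 A = 0.0542∠-24.1° A.
Step 6 — Complex power: S = V·I* = 0.1469 - j4.675 VA.
Step 7 — Real power: P = Re(S) = 0.1469 W.
Step 8 — Reactive power: Q = Im(S) = -4.675 VAR.
Step 9 — Apparent power: |S| = 4.677 VA.
Step 10 — Power factor: PF = P/|S| = 0.0314 (leading).

(a) P = 0.1469 W  (b) Q = -4.675 VAR  (c) S = 4.677 VA  (d) PF = 0.0314 (leading)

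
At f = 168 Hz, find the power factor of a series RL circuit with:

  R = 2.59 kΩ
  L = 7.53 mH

Step 1 — Angular frequency: ω = 2π·f = 2π·168 = 1056 rad/s.
Step 2 — Component impedances:
  R: Z = R = 2590 Ω
  L: Z = jωL = j·1056·0.00753 = 0 + j7.948 Ω
Step 3 — Series combination: Z_total = R + L = 2590 + j7.948 Ω = 2590∠0.2° Ω.
Step 4 — Power factor: PF = cos(φ) = Re(Z)/|Z| = 2590/2590 = 1.
Step 5 — Type: Im(Z) = 7.948 ⇒ lagging (phase φ = 0.2°).

PF = 1 (lagging, φ = 0.2°)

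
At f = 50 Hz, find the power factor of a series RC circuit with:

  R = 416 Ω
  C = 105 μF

Step 1 — Angular frequency: ω = 2π·f = 2π·50 = 314.2 rad/s.
Step 2 — Component impedances:
  R: Z = R = 416 Ω
  C: Z = 1/(jωC) = -j/(ω·C) = 0 - j30.32 Ω
Step 3 — Series combination: Z_total = R + C = 416 - j30.32 Ω = 417.1∠-4.2° Ω.
Step 4 — Power factor: PF = cos(φ) = Re(Z)/|Z| = 416/417.1 = 0.9974.
Step 5 — Type: Im(Z) = -30.32 ⇒ leading (phase φ = -4.2°).

PF = 0.9974 (leading, φ = -4.2°)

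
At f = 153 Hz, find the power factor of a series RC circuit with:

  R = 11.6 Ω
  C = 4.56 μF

Step 1 — Angular frequency: ω = 2π·f = 2π·153 = 961.3 rad/s.
Step 2 — Component impedances:
  R: Z = R = 11.6 Ω
  C: Z = 1/(jωC) = -j/(ω·C) = 0 - j228.1 Ω
Step 3 — Series combination: Z_total = R + C = 11.6 - j228.1 Ω = 228.4∠-87.1° Ω.
Step 4 — Power factor: PF = cos(φ) = Re(Z)/|Z| = 11.6/228.42 = 0.05078.
Step 5 — Type: Im(Z) = -228.1 ⇒ leading (phase φ = -87.1°).

PF = 0.05078 (leading, φ = -87.1°)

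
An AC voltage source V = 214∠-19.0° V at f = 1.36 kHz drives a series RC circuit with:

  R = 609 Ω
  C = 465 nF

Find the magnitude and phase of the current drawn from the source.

Step 1 — Angular frequency: ω = 2π·f = 2π·1360 = 8545 rad/s.
Step 2 — Component impedances:
  R: Z = R = 609 Ω
  C: Z = 1/(jωC) = -j/(ω·C) = 0 - j251.7 Ω
Step 3 — Series combination: Z_total = R + C = 609 - j251.7 Ω = 659∠-22.5° Ω.
Step 4 — Source phasor: V = 214∠-19.0° V = 202.3 - j69.67 V.
Step 5 — Ohm's law: I = V / Z_total = (202.3 - j69.67) / (609 - j251.7) = 0.3242 + j0.01956 A.
Step 6 — Convert to polar: |I| = 0.3248 A, ∠I = 3.5°.

I = 0.3248∠3.5° A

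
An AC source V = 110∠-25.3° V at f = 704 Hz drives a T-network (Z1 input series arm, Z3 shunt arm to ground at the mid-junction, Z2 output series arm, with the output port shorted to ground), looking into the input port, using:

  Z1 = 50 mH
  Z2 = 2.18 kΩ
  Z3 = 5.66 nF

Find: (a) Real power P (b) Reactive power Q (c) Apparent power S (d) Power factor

Step 1 — Angular frequency: ω = 2π·f = 2π·704 = 4423 rad/s.
Step 2 — Component impedances:
  Z1: Z = jωL = j·4423·0.05 = 0 + j221.2 Ω
  Z2: Z = R = 2180 Ω
  Z3: Z = 1/(jωC) = -j/(ω·C) = 0 - j3.994e+04 Ω
Step 3 — With the output port shorted to ground, the output series arm Z2 runs from the junction to ground; the shunt arm Z3 also runs from the junction to ground. They appear in parallel: Z3 || Z2 = 2174 - j118.6 Ω.
Step 4 — Series with input arm Z1: Z_in = Z1 + (Z3 || Z2) = 2174 + j102.5 Ω = 2176∠2.7° Ω.
Step 5 — Source phasor: V = 110∠-25.3° V = 99.45 - j47.01 V.
Step 6 — Current: I = V / Z = 0.04464 - j0.02373 A = 0.05055∠-28.0° A.
Step 7 — Complex power: S = V·I* = 5.555 + j0.262 VA.
Step 8 — Real power: P = Re(S) = 5.555 W.
Step 9 — Reactive power: Q = Im(S) = 0.262 VAR.
Step 10 — Apparent power: |S| = 5.561 VA.
Step 11 — Power factor: PF = P/|S| = 0.9989 (lagging).

(a) P = 5.555 W  (b) Q = 0.262 VAR  (c) S = 5.561 VA  (d) PF = 0.9989 (lagging)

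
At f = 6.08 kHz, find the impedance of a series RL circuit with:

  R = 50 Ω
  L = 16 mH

Step 1 — Angular frequency: ω = 2π·f = 2π·6080 = 3.82e+04 rad/s.
Step 2 — Component impedances:
  R: Z = R = 50 Ω
  L: Z = jωL = j·3.82e+04·0.016 = 0 + j611.2 Ω
Step 3 — Series combination: Z_total = R + L = 50 + j611.2 Ω = 613.3∠85.3° Ω.

Z = 50 + j611.2 Ω = 613.3∠85.3° Ω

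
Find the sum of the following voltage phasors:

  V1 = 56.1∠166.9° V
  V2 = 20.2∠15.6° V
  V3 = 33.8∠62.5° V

Step 1 — Convert each phasor to rectangular form:
  V1 = 56.1·(cos(166.9°) + j·sin(166.9°)) = -54.64 + j12.72 V
  V2 = 20.2·(cos(15.6°) + j·sin(15.6°)) = 19.46 + j5.432 V
  V3 = 33.8·(cos(62.5°) + j·sin(62.5°)) = 15.61 + j29.98 V
Step 2 — Sum components: V_total = -19.58 + j48.13 V.
Step 3 — Convert to polar: |V_total| = 51.96 V, ∠V_total = 112.1°.

V_total = 51.96∠112.1° V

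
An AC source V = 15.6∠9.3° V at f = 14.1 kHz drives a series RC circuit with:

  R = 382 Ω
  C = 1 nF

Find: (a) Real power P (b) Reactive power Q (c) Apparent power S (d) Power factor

Step 1 — Angular frequency: ω = 2π·f = 2π·1.41e+04 = 8.859e+04 rad/s.
Step 2 — Component impedances:
  R: Z = R = 382 Ω
  C: Z = 1/(jωC) = -j/(ω·C) = 0 - j1.129e+04 Ω
Step 3 — Series combination: Z_total = R + C = 382 - j1.129e+04 Ω = 1.129e+04∠-88.1° Ω.
Step 4 — Source phasor: V = 15.6∠9.3° V = 15.39 + j2.521 V.
Step 5 — Current: I = V / Z = -0.000177 + j0.00137 A = 0.001381∠97.4° A.
Step 6 — Complex power: S = V·I* = 0.0007288 - j0.02154 VA.
Step 7 — Real power: P = Re(S) = 0.0007288 W.
Step 8 — Reactive power: Q = Im(S) = -0.02154 VAR.
Step 9 — Apparent power: |S| = 0.02155 VA.
Step 10 — Power factor: PF = P/|S| = 0.03382 (leading).

(a) P = 0.0007288 W  (b) Q = -0.02154 VAR  (c) S = 0.02155 VA  (d) PF = 0.03382 (leading)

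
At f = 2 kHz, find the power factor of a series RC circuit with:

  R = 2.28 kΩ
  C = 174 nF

Step 1 — Angular frequency: ω = 2π·f = 2π·2000 = 1.257e+04 rad/s.
Step 2 — Component impedances:
  R: Z = R = 2280 Ω
  C: Z = 1/(jωC) = -j/(ω·C) = 0 - j457.3 Ω
Step 3 — Series combination: Z_total = R + C = 2280 - j457.3 Ω = 2325∠-11.3° Ω.
Step 4 — Power factor: PF = cos(φ) = Re(Z)/|Z| = 2280/2325.4 = 0.9805.
Step 5 — Type: Im(Z) = -457.3 ⇒ leading (phase φ = -11.3°).

PF = 0.9805 (leading, φ = -11.3°)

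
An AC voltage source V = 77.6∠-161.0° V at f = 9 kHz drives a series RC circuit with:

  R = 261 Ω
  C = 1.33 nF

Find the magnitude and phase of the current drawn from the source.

Step 1 — Angular frequency: ω = 2π·f = 2π·9000 = 5.655e+04 rad/s.
Step 2 — Component impedances:
  R: Z = R = 261 Ω
  C: Z = 1/(jωC) = -j/(ω·C) = 0 - j1.33e+04 Ω
Step 3 — Series combination: Z_total = R + C = 261 - j1.33e+04 Ω = 1.33e+04∠-88.9° Ω.
Step 4 — Source phasor: V = 77.6∠-161.0° V = -73.37 - j25.26 V.
Step 5 — Ohm's law: I = V / Z_total = (-73.37 - j25.26) / (261 - j1.33e+04) = 0.001791 - j0.005553 A.
Step 6 — Convert to polar: |I| = 0.005835 A, ∠I = -72.1°.

I = 0.005835∠-72.1° A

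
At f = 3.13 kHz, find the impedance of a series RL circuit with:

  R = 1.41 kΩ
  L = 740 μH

Step 1 — Angular frequency: ω = 2π·f = 2π·3130 = 1.967e+04 rad/s.
Step 2 — Component impedances:
  R: Z = R = 1410 Ω
  L: Z = jωL = j·1.967e+04·0.00074 = 0 + j14.55 Ω
Step 3 — Series combination: Z_total = R + L = 1410 + j14.55 Ω = 1410∠0.6° Ω.

Z = 1410 + j14.55 Ω = 1410∠0.6° Ω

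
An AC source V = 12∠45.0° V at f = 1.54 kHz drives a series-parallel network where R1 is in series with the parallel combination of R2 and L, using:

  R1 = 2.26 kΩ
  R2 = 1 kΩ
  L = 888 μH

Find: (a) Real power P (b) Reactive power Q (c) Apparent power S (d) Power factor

Step 1 — Angular frequency: ω = 2π·f = 2π·1540 = 9676 rad/s.
Step 2 — Component impedances:
  R1: Z = R = 2260 Ω
  R2: Z = R = 1000 Ω
  L: Z = jωL = j·9676·0.000888 = 0 + j8.592 Ω
Step 3 — Parallel branch: R2 || L = 1/(1/R2 + 1/L) = 0.07382 + j8.592 Ω.
Step 4 — Series with R1: Z_total = R1 + (R2 || L) = 2260 + j8.592 Ω = 2260∠0.2° Ω.
Step 5 — Source phasor: V = 12∠45.0° V = 8.485 + j8.485 V.
Step 6 — Current: I = V / Z = 0.003769 + j0.00374 A = 0.00531∠44.8° A.
Step 7 — Complex power: S = V·I* = 0.06371 + j0.0002422 VA.
Step 8 — Real power: P = Re(S) = 0.06371 W.
Step 9 — Reactive power: Q = Im(S) = 0.0002422 VAR.
Step 10 — Apparent power: |S| = 0.06371 VA.
Step 11 — Power factor: PF = P/|S| = 1 (lagging).

(a) P = 0.06371 W  (b) Q = 0.0002422 VAR  (c) S = 0.06371 VA  (d) PF = 1 (lagging)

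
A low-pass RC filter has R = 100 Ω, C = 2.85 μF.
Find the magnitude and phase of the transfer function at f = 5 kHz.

Step 1 — Angular frequency: ω = 2π·5000 = 3.142e+04 rad/s.
Step 2 — Transfer function: H(jω) = 1/(1 + jωRC).
Step 3 — Denominator: 1 + jωRC = 1 + j·3.142e+04·100·2.85e-06 = 1 + j8.954.
Step 4 — H = 0.01232 - j0.1103.
Step 5 — Magnitude: |H| = 0.111 (-19.1 dB); phase: φ = -83.6°.

|H| = 0.111 (-19.1 dB), φ = -83.6°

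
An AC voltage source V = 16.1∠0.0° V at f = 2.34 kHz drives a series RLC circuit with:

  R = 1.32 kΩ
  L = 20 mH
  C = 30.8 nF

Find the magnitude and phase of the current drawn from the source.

Step 1 — Angular frequency: ω = 2π·f = 2π·2340 = 1.47e+04 rad/s.
Step 2 — Component impedances:
  R: Z = R = 1320 Ω
  L: Z = jωL = j·1.47e+04·0.02 = 0 + j294.1 Ω
  C: Z = 1/(jωC) = -j/(ω·C) = 0 - j2208 Ω
Step 3 — Series combination: Z_total = R + L + C = 1320 - j1914 Ω = 2325∠-55.4° Ω.
Step 4 — Source phasor: V = 16.1∠0.0° V = 16.1 V.
Step 5 — Ohm's law: I = V / Z_total = (16.1) / (1320 - j1914) = 0.003931 + j0.0057 A.
Step 6 — Convert to polar: |I| = 0.006924 A, ∠I = 55.4°.

I = 0.006924∠55.4° A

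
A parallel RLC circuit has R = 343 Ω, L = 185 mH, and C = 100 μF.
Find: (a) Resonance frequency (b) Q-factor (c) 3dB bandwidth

Step 1 — Resonance: ω₀ = 1/√(LC) = 1/√(0.185·0.0001) = 232.5 rad/s.
Step 2 — f₀ = ω₀/(2π) = 37 Hz.
Step 3 — Parallel Q: Q = R/(ω₀L) = 343/(232.5·0.185) = 7.975.
Step 4 — Bandwidth: Δω = ω₀/Q = 29.15 rad/s; BW = Δω/(2π) = 4.64 Hz.

(a) f₀ = 37 Hz  (b) Q = 7.975  (c) BW = 4.64 Hz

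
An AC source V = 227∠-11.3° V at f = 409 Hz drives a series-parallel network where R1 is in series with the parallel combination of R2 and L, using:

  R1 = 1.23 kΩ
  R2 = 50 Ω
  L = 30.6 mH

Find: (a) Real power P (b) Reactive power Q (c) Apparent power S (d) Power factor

Step 1 — Angular frequency: ω = 2π·f = 2π·409 = 2570 rad/s.
Step 2 — Component impedances:
  R1: Z = R = 1230 Ω
  R2: Z = R = 50 Ω
  L: Z = jωL = j·2570·0.0306 = 0 + j78.64 Ω
Step 3 — Parallel branch: R2 || L = 1/(1/R2 + 1/L) = 35.61 + j22.64 Ω.
Step 4 — Series with R1: Z_total = R1 + (R2 || L) = 1266 + j22.64 Ω = 1266∠1.0° Ω.
Step 5 — Source phasor: V = 227∠-11.3° V = 222.6 - j44.48 V.
Step 6 — Current: I = V / Z = 0.1752 - j0.03828 A = 0.1793∠-12.3° A.
Step 7 — Complex power: S = V·I* = 40.7 + j0.7281 VA.
Step 8 — Real power: P = Re(S) = 40.7 W.
Step 9 — Reactive power: Q = Im(S) = 0.7281 VAR.
Step 10 — Apparent power: |S| = 40.71 VA.
Step 11 — Power factor: PF = P/|S| = 0.9998 (lagging).

(a) P = 40.7 W  (b) Q = 0.7281 VAR  (c) S = 40.71 VA  (d) PF = 0.9998 (lagging)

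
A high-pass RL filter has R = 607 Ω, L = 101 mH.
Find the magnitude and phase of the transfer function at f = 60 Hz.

Step 1 — Angular frequency: ω = 2π·60 = 377 rad/s.
Step 2 — Transfer function: H(jω) = jωL/(R + jωL).
Step 3 — Numerator jωL = j·38.08; denominator R + jωL = 607 + j38.08.
Step 4 — H = 0.003919 + j0.06248.
Step 5 — Magnitude: |H| = 0.06261 (-24.1 dB); phase: φ = 86.4°.

|H| = 0.06261 (-24.1 dB), φ = 86.4°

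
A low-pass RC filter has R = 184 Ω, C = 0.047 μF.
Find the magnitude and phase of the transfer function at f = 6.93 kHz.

Step 1 — Angular frequency: ω = 2π·6930 = 4.354e+04 rad/s.
Step 2 — Transfer function: H(jω) = 1/(1 + jωRC).
Step 3 — Denominator: 1 + jωRC = 1 + j·4.354e+04·184·4.7e-08 = 1 + j0.3766.
Step 4 — H = 0.8758 - j0.3298.
Step 5 — Magnitude: |H| = 0.9358 (-0.6 dB); phase: φ = -20.6°.

|H| = 0.9358 (-0.6 dB), φ = -20.6°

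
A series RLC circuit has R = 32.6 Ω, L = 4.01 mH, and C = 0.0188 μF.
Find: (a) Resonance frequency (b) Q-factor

Step 1 — Resonance condition Im(Z)=0 gives ω₀ = 1/√(LC).
Step 2 — ω₀ = 1/√(0.00401·1.88e-08) = 1.152e+05 rad/s.
Step 3 — f₀ = ω₀/(2π) = 1.833e+04 Hz.
Step 4 — Series Q: Q = ω₀L/R = 1.152e+05·0.00401/32.6 = 14.17.

(a) f₀ = 1.833e+04 Hz  (b) Q = 14.17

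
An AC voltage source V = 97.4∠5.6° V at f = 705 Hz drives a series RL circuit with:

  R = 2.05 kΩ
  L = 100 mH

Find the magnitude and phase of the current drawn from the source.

Step 1 — Angular frequency: ω = 2π·f = 2π·705 = 4430 rad/s.
Step 2 — Component impedances:
  R: Z = R = 2050 Ω
  L: Z = jωL = j·4430·0.1 = 0 + j443 Ω
Step 3 — Series combination: Z_total = R + L = 2050 + j443 Ω = 2097∠12.2° Ω.
Step 4 — Source phasor: V = 97.4∠5.6° V = 96.94 + j9.505 V.
Step 5 — Ohm's law: I = V / Z_total = (96.94 + j9.505) / (2050 + j443) = 0.04613 - j0.005332 A.
Step 6 — Convert to polar: |I| = 0.04644 A, ∠I = -6.6°.

I = 0.04644∠-6.6° A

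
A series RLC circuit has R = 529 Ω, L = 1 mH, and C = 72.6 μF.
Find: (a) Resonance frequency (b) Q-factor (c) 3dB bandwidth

Step 1 — Resonance: ω₀ = 1/√(LC) = 1/√(0.001·7.26e-05) = 3711 rad/s.
Step 2 — f₀ = ω₀/(2π) = 590.7 Hz.
Step 3 — Series Q: Q = ω₀L/R = 3711·0.001/529 = 0.007016.
Step 4 — Bandwidth: Δω = ω₀/Q = 5.29e+05 rad/s; BW = Δω/(2π) = 8.419e+04 Hz.

(a) f₀ = 590.7 Hz  (b) Q = 0.007016  (c) BW = 8.419e+04 Hz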